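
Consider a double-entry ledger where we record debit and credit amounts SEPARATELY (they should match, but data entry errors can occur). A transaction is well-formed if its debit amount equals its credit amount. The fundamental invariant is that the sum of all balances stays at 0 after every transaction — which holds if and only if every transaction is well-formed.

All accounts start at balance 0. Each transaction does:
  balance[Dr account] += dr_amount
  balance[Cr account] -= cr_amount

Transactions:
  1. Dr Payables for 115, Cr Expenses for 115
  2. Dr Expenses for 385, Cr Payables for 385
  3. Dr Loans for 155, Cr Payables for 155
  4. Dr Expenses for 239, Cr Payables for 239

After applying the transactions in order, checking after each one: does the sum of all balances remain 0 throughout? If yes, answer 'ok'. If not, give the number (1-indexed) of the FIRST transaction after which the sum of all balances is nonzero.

After txn 1: dr=115 cr=115 sum_balances=0
After txn 2: dr=385 cr=385 sum_balances=0
After txn 3: dr=155 cr=155 sum_balances=0
After txn 4: dr=239 cr=239 sum_balances=0

Answer: ok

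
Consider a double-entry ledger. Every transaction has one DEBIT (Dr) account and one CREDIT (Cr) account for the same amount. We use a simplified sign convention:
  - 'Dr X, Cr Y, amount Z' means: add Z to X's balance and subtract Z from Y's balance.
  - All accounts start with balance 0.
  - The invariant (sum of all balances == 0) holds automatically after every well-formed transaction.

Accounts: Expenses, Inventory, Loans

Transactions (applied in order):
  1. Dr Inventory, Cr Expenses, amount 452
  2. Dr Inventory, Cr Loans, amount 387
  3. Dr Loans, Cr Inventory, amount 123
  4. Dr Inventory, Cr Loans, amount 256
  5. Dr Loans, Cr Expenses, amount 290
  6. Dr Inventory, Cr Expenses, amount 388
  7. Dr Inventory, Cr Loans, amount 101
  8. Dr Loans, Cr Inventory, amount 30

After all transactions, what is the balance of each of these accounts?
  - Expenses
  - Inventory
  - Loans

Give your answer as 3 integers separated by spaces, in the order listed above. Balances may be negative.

After txn 1 (Dr Inventory, Cr Expenses, amount 452): Expenses=-452 Inventory=452
After txn 2 (Dr Inventory, Cr Loans, amount 387): Expenses=-452 Inventory=839 Loans=-387
After txn 3 (Dr Loans, Cr Inventory, amount 123): Expenses=-452 Inventory=716 Loans=-264
After txn 4 (Dr Inventory, Cr Loans, amount 256): Expenses=-452 Inventory=972 Loans=-520
After txn 5 (Dr Loans, Cr Expenses, amount 290): Expenses=-742 Inventory=972 Loans=-230
After txn 6 (Dr Inventory, Cr Expenses, amount 388): Expenses=-1130 Inventory=1360 Loans=-230
After txn 7 (Dr Inventory, Cr Loans, amount 101): Expenses=-1130 Inventory=1461 Loans=-331
After txn 8 (Dr Loans, Cr Inventory, amount 30): Expenses=-1130 Inventory=1431 Loans=-301

Answer: -1130 1431 -301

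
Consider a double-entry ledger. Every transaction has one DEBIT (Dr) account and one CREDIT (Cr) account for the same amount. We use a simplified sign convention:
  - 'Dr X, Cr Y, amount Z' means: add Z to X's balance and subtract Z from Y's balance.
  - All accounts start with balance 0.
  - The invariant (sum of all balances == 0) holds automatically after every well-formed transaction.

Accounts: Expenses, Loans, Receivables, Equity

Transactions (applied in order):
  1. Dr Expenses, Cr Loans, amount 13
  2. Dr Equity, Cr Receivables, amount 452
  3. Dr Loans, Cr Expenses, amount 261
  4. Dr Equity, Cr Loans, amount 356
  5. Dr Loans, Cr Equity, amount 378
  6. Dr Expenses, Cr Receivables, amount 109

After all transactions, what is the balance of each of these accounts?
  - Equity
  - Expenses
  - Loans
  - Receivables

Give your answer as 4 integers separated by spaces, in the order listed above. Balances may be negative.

After txn 1 (Dr Expenses, Cr Loans, amount 13): Expenses=13 Loans=-13
After txn 2 (Dr Equity, Cr Receivables, amount 452): Equity=452 Expenses=13 Loans=-13 Receivables=-452
After txn 3 (Dr Loans, Cr Expenses, amount 261): Equity=452 Expenses=-248 Loans=248 Receivables=-452
After txn 4 (Dr Equity, Cr Loans, amount 356): Equity=808 Expenses=-248 Loans=-108 Receivables=-452
After txn 5 (Dr Loans, Cr Equity, amount 378): Equity=430 Expenses=-248 Loans=270 Receivables=-452
After txn 6 (Dr Expenses, Cr Receivables, amount 109): Equity=430 Expenses=-139 Loans=270 Receivables=-561

Answer: 430 -139 270 -561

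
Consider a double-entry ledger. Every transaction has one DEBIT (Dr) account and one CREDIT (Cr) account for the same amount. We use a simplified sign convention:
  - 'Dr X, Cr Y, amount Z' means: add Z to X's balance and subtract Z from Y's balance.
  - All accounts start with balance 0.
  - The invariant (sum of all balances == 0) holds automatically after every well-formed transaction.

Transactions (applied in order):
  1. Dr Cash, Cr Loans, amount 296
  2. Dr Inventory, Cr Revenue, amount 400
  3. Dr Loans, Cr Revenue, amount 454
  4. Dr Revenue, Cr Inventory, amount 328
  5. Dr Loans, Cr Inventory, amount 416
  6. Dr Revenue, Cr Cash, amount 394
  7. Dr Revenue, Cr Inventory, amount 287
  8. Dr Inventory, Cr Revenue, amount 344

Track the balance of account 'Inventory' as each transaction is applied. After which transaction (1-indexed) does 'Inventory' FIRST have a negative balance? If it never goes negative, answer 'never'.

After txn 1: Inventory=0
After txn 2: Inventory=400
After txn 3: Inventory=400
After txn 4: Inventory=72
After txn 5: Inventory=-344

Answer: 5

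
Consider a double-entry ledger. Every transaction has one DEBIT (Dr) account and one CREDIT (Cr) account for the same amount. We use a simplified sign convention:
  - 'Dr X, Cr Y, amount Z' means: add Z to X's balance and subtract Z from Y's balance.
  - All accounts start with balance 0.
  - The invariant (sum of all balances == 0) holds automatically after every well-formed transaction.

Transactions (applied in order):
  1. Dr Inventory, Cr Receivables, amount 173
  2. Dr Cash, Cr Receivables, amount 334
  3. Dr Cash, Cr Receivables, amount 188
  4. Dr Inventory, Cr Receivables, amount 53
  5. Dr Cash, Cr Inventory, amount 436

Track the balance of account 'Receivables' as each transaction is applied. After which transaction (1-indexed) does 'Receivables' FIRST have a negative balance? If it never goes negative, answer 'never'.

After txn 1: Receivables=-173

Answer: 1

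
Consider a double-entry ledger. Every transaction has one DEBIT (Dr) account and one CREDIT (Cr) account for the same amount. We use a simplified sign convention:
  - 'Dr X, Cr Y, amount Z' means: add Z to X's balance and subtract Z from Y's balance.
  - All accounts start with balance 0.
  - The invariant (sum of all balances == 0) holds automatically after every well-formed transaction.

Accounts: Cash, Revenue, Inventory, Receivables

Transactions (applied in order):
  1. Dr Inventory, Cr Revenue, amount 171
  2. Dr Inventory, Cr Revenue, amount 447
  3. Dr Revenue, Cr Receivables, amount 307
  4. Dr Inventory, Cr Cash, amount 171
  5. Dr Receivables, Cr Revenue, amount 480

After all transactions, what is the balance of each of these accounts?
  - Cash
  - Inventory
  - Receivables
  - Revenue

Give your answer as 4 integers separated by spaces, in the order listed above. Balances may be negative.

Answer: -171 789 173 -791

Derivation:
After txn 1 (Dr Inventory, Cr Revenue, amount 171): Inventory=171 Revenue=-171
After txn 2 (Dr Inventory, Cr Revenue, amount 447): Inventory=618 Revenue=-618
After txn 3 (Dr Revenue, Cr Receivables, amount 307): Inventory=618 Receivables=-307 Revenue=-311
After txn 4 (Dr Inventory, Cr Cash, amount 171): Cash=-171 Inventory=789 Receivables=-307 Revenue=-311
After txn 5 (Dr Receivables, Cr Revenue, amount 480): Cash=-171 Inventory=789 Receivables=173 Revenue=-791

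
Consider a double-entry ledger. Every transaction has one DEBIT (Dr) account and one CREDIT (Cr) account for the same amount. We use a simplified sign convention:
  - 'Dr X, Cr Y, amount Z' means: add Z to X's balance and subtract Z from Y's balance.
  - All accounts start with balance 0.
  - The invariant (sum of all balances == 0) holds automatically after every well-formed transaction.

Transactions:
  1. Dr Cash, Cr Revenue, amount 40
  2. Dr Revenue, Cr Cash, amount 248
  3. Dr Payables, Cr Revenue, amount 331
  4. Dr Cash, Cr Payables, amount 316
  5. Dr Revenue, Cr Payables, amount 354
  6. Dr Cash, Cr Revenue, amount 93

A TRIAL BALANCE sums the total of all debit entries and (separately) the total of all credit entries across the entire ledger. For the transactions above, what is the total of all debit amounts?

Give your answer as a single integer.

Txn 1: debit+=40
Txn 2: debit+=248
Txn 3: debit+=331
Txn 4: debit+=316
Txn 5: debit+=354
Txn 6: debit+=93
Total debits = 1382

Answer: 1382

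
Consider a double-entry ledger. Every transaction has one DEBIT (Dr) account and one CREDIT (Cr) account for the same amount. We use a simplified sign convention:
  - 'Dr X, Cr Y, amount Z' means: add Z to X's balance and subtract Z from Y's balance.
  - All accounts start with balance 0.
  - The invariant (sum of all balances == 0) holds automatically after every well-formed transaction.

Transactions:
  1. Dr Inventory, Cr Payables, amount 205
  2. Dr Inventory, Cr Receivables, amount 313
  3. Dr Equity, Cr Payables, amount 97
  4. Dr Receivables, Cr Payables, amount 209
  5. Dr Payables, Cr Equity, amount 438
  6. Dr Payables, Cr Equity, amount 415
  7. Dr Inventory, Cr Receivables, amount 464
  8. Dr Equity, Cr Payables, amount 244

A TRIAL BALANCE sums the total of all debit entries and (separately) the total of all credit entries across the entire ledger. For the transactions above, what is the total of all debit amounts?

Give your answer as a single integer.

Answer: 2385

Derivation:
Txn 1: debit+=205
Txn 2: debit+=313
Txn 3: debit+=97
Txn 4: debit+=209
Txn 5: debit+=438
Txn 6: debit+=415
Txn 7: debit+=464
Txn 8: debit+=244
Total debits = 2385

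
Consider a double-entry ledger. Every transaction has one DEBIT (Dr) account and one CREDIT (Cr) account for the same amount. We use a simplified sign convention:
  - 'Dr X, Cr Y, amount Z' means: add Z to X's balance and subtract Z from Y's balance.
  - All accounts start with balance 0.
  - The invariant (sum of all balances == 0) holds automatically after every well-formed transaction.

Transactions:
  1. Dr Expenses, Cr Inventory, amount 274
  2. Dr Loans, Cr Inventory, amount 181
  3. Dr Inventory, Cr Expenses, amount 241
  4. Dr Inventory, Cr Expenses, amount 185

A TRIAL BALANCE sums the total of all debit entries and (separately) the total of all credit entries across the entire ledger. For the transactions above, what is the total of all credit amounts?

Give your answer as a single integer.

Answer: 881

Derivation:
Txn 1: credit+=274
Txn 2: credit+=181
Txn 3: credit+=241
Txn 4: credit+=185
Total credits = 881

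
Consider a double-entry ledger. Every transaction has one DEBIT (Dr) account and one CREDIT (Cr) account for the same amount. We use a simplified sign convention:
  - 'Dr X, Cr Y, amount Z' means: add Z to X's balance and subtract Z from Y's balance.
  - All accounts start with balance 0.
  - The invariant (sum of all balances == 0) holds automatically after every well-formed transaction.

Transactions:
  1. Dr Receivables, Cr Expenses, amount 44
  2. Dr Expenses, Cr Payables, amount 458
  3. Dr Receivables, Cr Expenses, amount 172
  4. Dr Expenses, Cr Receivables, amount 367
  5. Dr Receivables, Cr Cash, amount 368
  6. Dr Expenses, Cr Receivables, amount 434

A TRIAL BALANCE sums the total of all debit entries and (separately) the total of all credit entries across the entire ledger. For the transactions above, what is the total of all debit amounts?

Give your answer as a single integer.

Answer: 1843

Derivation:
Txn 1: debit+=44
Txn 2: debit+=458
Txn 3: debit+=172
Txn 4: debit+=367
Txn 5: debit+=368
Txn 6: debit+=434
Total debits = 1843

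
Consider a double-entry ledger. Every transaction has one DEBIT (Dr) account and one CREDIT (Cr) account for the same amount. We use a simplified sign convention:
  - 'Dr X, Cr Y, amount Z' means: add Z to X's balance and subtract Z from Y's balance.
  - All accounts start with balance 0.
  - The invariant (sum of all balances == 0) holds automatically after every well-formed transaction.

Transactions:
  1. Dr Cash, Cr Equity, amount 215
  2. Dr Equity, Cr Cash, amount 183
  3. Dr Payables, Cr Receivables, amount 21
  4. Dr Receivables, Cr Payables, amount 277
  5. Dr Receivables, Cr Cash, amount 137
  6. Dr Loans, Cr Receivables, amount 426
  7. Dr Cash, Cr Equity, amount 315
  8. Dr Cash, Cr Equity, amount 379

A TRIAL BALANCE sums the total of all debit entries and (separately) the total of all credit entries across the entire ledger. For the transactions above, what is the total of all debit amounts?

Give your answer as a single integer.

Txn 1: debit+=215
Txn 2: debit+=183
Txn 3: debit+=21
Txn 4: debit+=277
Txn 5: debit+=137
Txn 6: debit+=426
Txn 7: debit+=315
Txn 8: debit+=379
Total debits = 1953

Answer: 1953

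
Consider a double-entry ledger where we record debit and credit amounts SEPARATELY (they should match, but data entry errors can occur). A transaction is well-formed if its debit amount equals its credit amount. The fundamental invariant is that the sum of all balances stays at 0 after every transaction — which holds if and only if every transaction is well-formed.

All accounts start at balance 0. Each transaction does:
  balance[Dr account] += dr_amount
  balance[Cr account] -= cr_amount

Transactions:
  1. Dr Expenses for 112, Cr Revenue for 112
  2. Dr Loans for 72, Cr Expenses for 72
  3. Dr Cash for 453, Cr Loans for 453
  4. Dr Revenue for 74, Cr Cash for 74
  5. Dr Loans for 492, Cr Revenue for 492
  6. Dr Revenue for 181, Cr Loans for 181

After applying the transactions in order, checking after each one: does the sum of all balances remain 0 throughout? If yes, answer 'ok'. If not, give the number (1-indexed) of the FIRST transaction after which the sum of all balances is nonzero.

Answer: ok

Derivation:
After txn 1: dr=112 cr=112 sum_balances=0
After txn 2: dr=72 cr=72 sum_balances=0
After txn 3: dr=453 cr=453 sum_balances=0
After txn 4: dr=74 cr=74 sum_balances=0
After txn 5: dr=492 cr=492 sum_balances=0
After txn 6: dr=181 cr=181 sum_balances=0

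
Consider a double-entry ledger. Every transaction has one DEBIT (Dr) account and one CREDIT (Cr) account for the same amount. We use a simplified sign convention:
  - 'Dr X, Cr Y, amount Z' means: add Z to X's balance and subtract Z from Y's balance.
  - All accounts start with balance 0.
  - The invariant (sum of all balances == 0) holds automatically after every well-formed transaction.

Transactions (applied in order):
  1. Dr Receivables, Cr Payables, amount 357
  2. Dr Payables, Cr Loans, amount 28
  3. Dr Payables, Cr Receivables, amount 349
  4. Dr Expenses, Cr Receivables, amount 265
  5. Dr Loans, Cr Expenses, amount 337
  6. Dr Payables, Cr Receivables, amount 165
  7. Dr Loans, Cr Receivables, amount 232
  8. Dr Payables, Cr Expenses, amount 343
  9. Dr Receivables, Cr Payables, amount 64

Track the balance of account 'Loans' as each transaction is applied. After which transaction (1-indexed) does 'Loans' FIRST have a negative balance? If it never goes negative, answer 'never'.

After txn 1: Loans=0
After txn 2: Loans=-28

Answer: 2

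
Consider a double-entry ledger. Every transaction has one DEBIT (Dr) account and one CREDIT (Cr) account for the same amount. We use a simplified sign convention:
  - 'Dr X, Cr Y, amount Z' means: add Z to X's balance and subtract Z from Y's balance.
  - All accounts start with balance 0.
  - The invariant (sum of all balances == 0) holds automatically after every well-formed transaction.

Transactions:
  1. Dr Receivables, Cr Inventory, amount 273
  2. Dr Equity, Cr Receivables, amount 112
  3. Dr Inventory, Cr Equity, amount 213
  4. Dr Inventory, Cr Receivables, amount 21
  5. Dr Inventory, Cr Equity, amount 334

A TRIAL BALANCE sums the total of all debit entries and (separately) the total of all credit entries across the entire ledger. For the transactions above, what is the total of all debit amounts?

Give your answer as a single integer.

Answer: 953

Derivation:
Txn 1: debit+=273
Txn 2: debit+=112
Txn 3: debit+=213
Txn 4: debit+=21
Txn 5: debit+=334
Total debits = 953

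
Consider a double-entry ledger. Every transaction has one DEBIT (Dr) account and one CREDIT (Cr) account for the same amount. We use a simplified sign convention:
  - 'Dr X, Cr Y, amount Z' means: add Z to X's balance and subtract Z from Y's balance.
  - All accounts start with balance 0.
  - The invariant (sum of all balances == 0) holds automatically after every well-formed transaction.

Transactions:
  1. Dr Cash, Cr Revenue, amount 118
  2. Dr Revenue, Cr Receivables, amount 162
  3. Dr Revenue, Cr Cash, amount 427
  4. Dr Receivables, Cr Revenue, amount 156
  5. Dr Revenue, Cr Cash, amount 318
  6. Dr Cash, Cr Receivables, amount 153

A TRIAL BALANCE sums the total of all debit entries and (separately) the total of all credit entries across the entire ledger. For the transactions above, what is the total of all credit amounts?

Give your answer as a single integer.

Answer: 1334

Derivation:
Txn 1: credit+=118
Txn 2: credit+=162
Txn 3: credit+=427
Txn 4: credit+=156
Txn 5: credit+=318
Txn 6: credit+=153
Total credits = 1334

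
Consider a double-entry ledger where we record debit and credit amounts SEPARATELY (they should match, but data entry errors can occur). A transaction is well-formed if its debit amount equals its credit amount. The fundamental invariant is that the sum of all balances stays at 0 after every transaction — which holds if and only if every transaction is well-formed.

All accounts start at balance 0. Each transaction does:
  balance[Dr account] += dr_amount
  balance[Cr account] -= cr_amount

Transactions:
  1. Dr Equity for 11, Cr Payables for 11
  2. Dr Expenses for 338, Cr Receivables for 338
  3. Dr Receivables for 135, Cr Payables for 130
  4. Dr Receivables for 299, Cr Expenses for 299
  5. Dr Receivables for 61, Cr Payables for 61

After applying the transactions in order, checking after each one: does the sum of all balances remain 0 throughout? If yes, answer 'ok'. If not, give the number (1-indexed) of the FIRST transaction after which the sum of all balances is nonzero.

Answer: 3

Derivation:
After txn 1: dr=11 cr=11 sum_balances=0
After txn 2: dr=338 cr=338 sum_balances=0
After txn 3: dr=135 cr=130 sum_balances=5
After txn 4: dr=299 cr=299 sum_balances=5
After txn 5: dr=61 cr=61 sum_balances=5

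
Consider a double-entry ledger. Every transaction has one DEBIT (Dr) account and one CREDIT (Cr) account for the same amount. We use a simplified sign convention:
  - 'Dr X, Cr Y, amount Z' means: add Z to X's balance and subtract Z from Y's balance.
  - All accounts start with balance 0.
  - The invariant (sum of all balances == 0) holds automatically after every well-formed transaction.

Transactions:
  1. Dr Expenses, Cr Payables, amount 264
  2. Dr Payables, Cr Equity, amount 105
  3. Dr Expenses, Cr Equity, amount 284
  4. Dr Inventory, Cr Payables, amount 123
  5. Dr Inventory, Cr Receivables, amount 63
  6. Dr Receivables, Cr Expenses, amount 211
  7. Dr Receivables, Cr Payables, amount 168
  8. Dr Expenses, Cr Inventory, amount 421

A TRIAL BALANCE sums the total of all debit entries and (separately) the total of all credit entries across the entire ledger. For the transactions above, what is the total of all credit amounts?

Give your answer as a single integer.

Txn 1: credit+=264
Txn 2: credit+=105
Txn 3: credit+=284
Txn 4: credit+=123
Txn 5: credit+=63
Txn 6: credit+=211
Txn 7: credit+=168
Txn 8: credit+=421
Total credits = 1639

Answer: 1639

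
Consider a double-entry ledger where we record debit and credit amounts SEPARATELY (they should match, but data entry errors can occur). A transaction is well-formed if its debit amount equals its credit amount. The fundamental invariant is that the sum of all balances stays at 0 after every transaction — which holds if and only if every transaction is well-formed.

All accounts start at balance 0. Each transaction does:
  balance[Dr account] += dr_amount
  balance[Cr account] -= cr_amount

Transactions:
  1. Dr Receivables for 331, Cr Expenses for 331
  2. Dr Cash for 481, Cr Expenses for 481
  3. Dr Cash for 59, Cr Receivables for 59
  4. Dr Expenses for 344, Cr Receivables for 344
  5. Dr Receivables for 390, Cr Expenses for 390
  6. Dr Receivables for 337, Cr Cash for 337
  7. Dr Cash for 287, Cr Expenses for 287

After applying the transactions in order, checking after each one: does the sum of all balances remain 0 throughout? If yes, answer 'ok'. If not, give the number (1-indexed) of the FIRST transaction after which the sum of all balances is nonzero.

After txn 1: dr=331 cr=331 sum_balances=0
After txn 2: dr=481 cr=481 sum_balances=0
After txn 3: dr=59 cr=59 sum_balances=0
After txn 4: dr=344 cr=344 sum_balances=0
After txn 5: dr=390 cr=390 sum_balances=0
After txn 6: dr=337 cr=337 sum_balances=0
After txn 7: dr=287 cr=287 sum_balances=0

Answer: ok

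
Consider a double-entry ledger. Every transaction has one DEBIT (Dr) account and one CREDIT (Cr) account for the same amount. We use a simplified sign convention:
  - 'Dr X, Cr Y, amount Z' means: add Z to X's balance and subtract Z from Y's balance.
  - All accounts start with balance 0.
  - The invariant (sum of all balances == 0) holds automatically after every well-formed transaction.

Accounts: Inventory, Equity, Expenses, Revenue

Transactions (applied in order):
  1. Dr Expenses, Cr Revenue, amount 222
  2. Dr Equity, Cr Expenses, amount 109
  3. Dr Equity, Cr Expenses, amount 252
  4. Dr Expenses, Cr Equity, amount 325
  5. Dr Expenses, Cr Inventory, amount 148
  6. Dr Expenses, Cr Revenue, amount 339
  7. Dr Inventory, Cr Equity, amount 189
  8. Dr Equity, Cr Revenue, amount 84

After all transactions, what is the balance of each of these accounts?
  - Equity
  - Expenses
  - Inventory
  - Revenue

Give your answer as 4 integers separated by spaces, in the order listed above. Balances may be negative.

Answer: -69 673 41 -645

Derivation:
After txn 1 (Dr Expenses, Cr Revenue, amount 222): Expenses=222 Revenue=-222
After txn 2 (Dr Equity, Cr Expenses, amount 109): Equity=109 Expenses=113 Revenue=-222
After txn 3 (Dr Equity, Cr Expenses, amount 252): Equity=361 Expenses=-139 Revenue=-222
After txn 4 (Dr Expenses, Cr Equity, amount 325): Equity=36 Expenses=186 Revenue=-222
After txn 5 (Dr Expenses, Cr Inventory, amount 148): Equity=36 Expenses=334 Inventory=-148 Revenue=-222
After txn 6 (Dr Expenses, Cr Revenue, amount 339): Equity=36 Expenses=673 Inventory=-148 Revenue=-561
After txn 7 (Dr Inventory, Cr Equity, amount 189): Equity=-153 Expenses=673 Inventory=41 Revenue=-561
After txn 8 (Dr Equity, Cr Revenue, amount 84): Equity=-69 Expenses=673 Inventory=41 Revenue=-645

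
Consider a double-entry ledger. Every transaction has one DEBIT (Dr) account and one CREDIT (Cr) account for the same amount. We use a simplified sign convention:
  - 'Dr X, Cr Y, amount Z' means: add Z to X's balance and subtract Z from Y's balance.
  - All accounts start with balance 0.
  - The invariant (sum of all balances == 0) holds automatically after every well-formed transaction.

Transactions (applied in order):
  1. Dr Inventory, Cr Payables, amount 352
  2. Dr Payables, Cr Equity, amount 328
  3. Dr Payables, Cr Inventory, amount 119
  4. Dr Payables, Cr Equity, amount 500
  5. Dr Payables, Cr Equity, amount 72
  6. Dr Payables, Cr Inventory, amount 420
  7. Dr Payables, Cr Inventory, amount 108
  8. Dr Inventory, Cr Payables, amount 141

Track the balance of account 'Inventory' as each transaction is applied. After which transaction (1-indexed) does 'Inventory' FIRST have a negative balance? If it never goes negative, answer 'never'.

After txn 1: Inventory=352
After txn 2: Inventory=352
After txn 3: Inventory=233
After txn 4: Inventory=233
After txn 5: Inventory=233
After txn 6: Inventory=-187

Answer: 6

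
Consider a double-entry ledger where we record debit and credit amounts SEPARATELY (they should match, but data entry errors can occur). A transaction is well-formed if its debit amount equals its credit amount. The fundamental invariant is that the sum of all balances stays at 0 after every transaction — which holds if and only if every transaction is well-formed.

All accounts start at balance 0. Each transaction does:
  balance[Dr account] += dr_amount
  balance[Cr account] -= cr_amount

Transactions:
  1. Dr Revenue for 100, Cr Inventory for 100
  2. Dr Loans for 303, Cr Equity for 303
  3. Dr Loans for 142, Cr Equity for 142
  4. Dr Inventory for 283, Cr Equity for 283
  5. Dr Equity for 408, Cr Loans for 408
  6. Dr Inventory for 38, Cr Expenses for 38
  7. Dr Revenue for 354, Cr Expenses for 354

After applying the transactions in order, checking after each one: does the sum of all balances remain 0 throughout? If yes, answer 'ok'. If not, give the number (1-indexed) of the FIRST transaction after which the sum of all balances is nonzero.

Answer: ok

Derivation:
After txn 1: dr=100 cr=100 sum_balances=0
After txn 2: dr=303 cr=303 sum_balances=0
After txn 3: dr=142 cr=142 sum_balances=0
After txn 4: dr=283 cr=283 sum_balances=0
After txn 5: dr=408 cr=408 sum_balances=0
After txn 6: dr=38 cr=38 sum_balances=0
After txn 7: dr=354 cr=354 sum_balances=0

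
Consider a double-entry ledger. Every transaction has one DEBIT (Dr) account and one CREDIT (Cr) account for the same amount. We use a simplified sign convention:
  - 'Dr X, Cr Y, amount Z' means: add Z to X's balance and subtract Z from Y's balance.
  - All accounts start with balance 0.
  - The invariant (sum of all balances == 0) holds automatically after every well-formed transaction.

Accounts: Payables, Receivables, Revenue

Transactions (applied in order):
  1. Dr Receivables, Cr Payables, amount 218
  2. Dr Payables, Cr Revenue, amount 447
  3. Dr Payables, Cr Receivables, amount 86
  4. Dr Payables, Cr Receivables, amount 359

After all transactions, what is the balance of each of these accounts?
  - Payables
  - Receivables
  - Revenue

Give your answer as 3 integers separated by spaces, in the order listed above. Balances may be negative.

Answer: 674 -227 -447

Derivation:
After txn 1 (Dr Receivables, Cr Payables, amount 218): Payables=-218 Receivables=218
After txn 2 (Dr Payables, Cr Revenue, amount 447): Payables=229 Receivables=218 Revenue=-447
After txn 3 (Dr Payables, Cr Receivables, amount 86): Payables=315 Receivables=132 Revenue=-447
After txn 4 (Dr Payables, Cr Receivables, amount 359): Payables=674 Receivables=-227 Revenue=-447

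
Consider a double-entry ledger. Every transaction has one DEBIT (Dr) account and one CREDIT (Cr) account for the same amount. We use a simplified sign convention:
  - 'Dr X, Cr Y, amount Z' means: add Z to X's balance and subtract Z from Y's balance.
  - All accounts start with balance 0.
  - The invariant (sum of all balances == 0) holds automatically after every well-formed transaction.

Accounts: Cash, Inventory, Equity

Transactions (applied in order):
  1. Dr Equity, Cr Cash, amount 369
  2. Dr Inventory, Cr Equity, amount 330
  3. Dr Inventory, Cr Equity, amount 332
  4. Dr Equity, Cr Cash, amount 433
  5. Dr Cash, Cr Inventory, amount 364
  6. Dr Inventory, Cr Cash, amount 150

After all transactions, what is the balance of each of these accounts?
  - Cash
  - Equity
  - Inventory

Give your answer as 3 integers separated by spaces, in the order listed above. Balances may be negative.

After txn 1 (Dr Equity, Cr Cash, amount 369): Cash=-369 Equity=369
After txn 2 (Dr Inventory, Cr Equity, amount 330): Cash=-369 Equity=39 Inventory=330
After txn 3 (Dr Inventory, Cr Equity, amount 332): Cash=-369 Equity=-293 Inventory=662
After txn 4 (Dr Equity, Cr Cash, amount 433): Cash=-802 Equity=140 Inventory=662
After txn 5 (Dr Cash, Cr Inventory, amount 364): Cash=-438 Equity=140 Inventory=298
After txn 6 (Dr Inventory, Cr Cash, amount 150): Cash=-588 Equity=140 Inventory=448

Answer: -588 140 448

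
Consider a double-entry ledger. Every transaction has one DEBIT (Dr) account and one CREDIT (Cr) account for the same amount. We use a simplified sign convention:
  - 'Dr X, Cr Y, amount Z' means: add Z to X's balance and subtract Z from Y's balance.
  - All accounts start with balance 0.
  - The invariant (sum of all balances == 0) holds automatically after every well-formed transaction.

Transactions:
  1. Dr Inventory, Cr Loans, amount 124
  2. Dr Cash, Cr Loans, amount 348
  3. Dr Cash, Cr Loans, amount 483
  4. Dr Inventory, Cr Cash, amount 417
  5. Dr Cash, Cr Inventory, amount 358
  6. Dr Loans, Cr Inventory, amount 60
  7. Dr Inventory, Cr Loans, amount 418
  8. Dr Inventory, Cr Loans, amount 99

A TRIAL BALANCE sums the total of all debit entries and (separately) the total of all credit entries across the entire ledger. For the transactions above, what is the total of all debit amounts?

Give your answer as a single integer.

Txn 1: debit+=124
Txn 2: debit+=348
Txn 3: debit+=483
Txn 4: debit+=417
Txn 5: debit+=358
Txn 6: debit+=60
Txn 7: debit+=418
Txn 8: debit+=99
Total debits = 2307

Answer: 2307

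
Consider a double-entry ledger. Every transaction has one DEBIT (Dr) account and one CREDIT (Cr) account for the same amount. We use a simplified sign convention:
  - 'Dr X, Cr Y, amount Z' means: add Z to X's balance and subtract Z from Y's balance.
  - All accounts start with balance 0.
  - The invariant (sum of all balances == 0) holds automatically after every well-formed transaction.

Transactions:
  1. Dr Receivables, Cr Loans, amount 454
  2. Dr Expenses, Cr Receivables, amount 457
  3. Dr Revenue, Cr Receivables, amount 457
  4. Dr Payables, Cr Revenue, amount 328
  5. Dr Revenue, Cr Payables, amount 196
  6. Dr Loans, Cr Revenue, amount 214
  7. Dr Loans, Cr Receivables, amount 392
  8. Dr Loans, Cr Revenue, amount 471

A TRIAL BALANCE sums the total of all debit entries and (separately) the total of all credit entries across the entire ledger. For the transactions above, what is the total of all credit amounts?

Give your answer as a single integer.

Txn 1: credit+=454
Txn 2: credit+=457
Txn 3: credit+=457
Txn 4: credit+=328
Txn 5: credit+=196
Txn 6: credit+=214
Txn 7: credit+=392
Txn 8: credit+=471
Total credits = 2969

Answer: 2969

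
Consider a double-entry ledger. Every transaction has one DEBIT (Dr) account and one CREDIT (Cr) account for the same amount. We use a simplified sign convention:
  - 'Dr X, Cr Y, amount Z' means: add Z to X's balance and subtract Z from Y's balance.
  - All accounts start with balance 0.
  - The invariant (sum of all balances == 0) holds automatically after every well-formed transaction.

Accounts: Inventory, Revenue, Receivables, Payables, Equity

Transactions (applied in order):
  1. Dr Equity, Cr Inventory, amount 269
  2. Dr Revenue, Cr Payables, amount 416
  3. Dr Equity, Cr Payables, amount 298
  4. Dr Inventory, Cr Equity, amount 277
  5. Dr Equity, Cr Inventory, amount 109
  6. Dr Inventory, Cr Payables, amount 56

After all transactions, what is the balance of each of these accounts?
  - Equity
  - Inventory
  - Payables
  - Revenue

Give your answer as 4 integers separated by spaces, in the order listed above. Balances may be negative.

After txn 1 (Dr Equity, Cr Inventory, amount 269): Equity=269 Inventory=-269
After txn 2 (Dr Revenue, Cr Payables, amount 416): Equity=269 Inventory=-269 Payables=-416 Revenue=416
After txn 3 (Dr Equity, Cr Payables, amount 298): Equity=567 Inventory=-269 Payables=-714 Revenue=416
After txn 4 (Dr Inventory, Cr Equity, amount 277): Equity=290 Inventory=8 Payables=-714 Revenue=416
After txn 5 (Dr Equity, Cr Inventory, amount 109): Equity=399 Inventory=-101 Payables=-714 Revenue=416
After txn 6 (Dr Inventory, Cr Payables, amount 56): Equity=399 Inventory=-45 Payables=-770 Revenue=416

Answer: 399 -45 -770 416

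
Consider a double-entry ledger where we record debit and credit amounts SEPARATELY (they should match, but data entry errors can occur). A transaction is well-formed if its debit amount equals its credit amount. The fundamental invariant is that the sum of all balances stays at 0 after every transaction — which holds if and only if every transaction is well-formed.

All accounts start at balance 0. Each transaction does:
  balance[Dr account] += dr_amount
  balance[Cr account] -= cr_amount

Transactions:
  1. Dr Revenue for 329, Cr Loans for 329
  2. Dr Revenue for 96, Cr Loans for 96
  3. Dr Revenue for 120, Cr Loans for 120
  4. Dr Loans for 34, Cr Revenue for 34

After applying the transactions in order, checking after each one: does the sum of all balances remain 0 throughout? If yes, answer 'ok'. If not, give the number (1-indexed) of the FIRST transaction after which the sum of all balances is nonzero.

Answer: ok

Derivation:
After txn 1: dr=329 cr=329 sum_balances=0
After txn 2: dr=96 cr=96 sum_balances=0
After txn 3: dr=120 cr=120 sum_balances=0
After txn 4: dr=34 cr=34 sum_balances=0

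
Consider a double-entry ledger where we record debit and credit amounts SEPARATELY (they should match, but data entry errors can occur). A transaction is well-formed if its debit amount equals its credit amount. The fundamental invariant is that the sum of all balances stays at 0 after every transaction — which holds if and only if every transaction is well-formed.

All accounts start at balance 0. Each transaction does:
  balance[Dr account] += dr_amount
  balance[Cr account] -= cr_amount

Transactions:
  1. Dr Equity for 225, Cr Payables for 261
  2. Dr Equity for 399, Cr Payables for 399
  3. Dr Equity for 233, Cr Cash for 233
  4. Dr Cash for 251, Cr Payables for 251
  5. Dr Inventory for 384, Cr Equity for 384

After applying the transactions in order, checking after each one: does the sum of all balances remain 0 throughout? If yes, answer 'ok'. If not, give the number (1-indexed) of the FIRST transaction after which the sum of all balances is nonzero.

After txn 1: dr=225 cr=261 sum_balances=-36
After txn 2: dr=399 cr=399 sum_balances=-36
After txn 3: dr=233 cr=233 sum_balances=-36
After txn 4: dr=251 cr=251 sum_balances=-36
After txn 5: dr=384 cr=384 sum_balances=-36

Answer: 1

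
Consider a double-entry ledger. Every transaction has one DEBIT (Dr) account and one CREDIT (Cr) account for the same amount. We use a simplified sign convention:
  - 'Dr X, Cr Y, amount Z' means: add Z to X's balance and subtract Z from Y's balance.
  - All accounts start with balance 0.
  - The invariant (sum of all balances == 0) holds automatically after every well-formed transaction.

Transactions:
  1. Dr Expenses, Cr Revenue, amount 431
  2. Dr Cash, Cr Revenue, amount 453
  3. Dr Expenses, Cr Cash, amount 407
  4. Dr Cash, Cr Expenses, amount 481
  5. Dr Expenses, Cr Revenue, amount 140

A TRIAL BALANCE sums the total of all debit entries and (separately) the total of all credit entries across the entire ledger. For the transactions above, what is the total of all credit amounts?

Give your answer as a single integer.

Txn 1: credit+=431
Txn 2: credit+=453
Txn 3: credit+=407
Txn 4: credit+=481
Txn 5: credit+=140
Total credits = 1912

Answer: 1912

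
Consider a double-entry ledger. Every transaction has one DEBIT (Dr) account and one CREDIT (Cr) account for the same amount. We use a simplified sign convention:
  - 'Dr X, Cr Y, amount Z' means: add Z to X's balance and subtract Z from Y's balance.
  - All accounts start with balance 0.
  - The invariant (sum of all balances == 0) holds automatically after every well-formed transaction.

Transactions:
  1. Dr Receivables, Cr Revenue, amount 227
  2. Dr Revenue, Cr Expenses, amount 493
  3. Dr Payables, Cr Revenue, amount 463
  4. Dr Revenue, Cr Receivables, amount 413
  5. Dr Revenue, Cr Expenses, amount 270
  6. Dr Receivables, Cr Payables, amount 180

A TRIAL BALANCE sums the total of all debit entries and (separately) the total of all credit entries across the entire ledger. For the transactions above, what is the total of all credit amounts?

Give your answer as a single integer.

Answer: 2046

Derivation:
Txn 1: credit+=227
Txn 2: credit+=493
Txn 3: credit+=463
Txn 4: credit+=413
Txn 5: credit+=270
Txn 6: credit+=180
Total credits = 2046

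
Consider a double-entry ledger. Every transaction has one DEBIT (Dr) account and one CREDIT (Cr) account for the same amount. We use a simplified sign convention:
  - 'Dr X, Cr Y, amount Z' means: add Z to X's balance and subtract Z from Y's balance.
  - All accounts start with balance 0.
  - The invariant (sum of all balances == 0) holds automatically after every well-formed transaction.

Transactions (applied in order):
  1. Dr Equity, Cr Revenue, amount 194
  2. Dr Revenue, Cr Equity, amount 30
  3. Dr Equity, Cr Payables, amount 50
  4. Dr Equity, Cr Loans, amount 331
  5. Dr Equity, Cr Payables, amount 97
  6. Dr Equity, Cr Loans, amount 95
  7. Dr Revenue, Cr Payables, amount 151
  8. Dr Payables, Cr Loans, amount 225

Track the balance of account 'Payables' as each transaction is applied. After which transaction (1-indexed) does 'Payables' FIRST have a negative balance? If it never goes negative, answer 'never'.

Answer: 3

Derivation:
After txn 1: Payables=0
After txn 2: Payables=0
After txn 3: Payables=-50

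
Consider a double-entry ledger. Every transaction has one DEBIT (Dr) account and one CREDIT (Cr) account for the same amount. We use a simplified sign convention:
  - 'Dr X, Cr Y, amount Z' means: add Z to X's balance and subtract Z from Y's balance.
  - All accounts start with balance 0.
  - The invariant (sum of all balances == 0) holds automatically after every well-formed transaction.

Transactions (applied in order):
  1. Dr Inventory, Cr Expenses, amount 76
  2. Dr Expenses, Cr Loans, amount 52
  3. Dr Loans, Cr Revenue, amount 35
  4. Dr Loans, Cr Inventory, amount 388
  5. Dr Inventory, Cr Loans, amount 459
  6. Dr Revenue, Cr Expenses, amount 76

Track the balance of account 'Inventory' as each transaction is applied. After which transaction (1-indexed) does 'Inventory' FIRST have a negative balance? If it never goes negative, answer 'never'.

After txn 1: Inventory=76
After txn 2: Inventory=76
After txn 3: Inventory=76
After txn 4: Inventory=-312

Answer: 4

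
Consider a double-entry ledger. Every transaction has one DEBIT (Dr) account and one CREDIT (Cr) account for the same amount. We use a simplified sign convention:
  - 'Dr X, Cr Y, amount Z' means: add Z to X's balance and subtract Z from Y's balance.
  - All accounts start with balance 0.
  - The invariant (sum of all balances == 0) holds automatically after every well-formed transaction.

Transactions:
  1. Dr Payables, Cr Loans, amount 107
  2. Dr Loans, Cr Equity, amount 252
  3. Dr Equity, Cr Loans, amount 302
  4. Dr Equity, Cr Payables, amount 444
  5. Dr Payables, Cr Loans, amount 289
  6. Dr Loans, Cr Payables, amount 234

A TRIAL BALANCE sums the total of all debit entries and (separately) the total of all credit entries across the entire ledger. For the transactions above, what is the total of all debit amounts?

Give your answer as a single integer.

Answer: 1628

Derivation:
Txn 1: debit+=107
Txn 2: debit+=252
Txn 3: debit+=302
Txn 4: debit+=444
Txn 5: debit+=289
Txn 6: debit+=234
Total debits = 1628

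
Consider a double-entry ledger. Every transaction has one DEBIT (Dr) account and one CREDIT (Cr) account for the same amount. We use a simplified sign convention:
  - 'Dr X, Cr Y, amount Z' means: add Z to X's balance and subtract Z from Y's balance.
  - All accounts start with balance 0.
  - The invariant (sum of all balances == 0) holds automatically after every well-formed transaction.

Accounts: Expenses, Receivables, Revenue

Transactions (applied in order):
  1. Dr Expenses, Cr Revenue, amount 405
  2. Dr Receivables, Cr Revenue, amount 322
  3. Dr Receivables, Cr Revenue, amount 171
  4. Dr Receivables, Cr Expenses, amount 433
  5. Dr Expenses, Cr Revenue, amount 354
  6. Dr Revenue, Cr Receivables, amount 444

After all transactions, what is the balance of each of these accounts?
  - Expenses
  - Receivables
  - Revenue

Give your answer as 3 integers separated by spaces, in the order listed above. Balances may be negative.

Answer: 326 482 -808

Derivation:
After txn 1 (Dr Expenses, Cr Revenue, amount 405): Expenses=405 Revenue=-405
After txn 2 (Dr Receivables, Cr Revenue, amount 322): Expenses=405 Receivables=322 Revenue=-727
After txn 3 (Dr Receivables, Cr Revenue, amount 171): Expenses=405 Receivables=493 Revenue=-898
After txn 4 (Dr Receivables, Cr Expenses, amount 433): Expenses=-28 Receivables=926 Revenue=-898
After txn 5 (Dr Expenses, Cr Revenue, amount 354): Expenses=326 Receivables=926 Revenue=-1252
After txn 6 (Dr Revenue, Cr Receivables, amount 444): Expenses=326 Receivables=482 Revenue=-808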